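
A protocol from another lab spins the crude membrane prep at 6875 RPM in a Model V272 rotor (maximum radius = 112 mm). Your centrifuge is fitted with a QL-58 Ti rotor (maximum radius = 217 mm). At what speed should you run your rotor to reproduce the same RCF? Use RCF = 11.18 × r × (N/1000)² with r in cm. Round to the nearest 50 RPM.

≈ 4950 RPM

Original rotor: r = 112 mm = 11.2 cm
RCF_original = 11.18 × 11.2 × (6.875)² = 11.18 × 11.2 × 47.265625 ≈ 5,918.4 × g
Your rotor: r = 217 mm = 21.7 cm
5,918.4 = 11.18 × 21.7 × (N/1000)²
(N/1000)² = 5,918.4 / 242.606 = 24.39511
N = 1000 × √24.39511 ≈ 4,939.1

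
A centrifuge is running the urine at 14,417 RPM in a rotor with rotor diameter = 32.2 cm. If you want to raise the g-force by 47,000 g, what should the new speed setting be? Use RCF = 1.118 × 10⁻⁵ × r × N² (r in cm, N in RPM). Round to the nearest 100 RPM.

r = 32.2 / 2 = 16.1 cm
Current RCF = 1.118 × 10⁻⁵ × 16.1 × (14417)² = 1.118 × 10⁻⁵ × 16.1 × 207,849,889 ≈ 37,412.6 × g
Target RCF = 37,412.6 + 47,000 = 84,412.6 × g
N² = 84,412.6 / (17.9998 × 10⁻⁵) = 468,964,100
N ≈ √468,964,100 ≈ 21,655.6

21700 RPM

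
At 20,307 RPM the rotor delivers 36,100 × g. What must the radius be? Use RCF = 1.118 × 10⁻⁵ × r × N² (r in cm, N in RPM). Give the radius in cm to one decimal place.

≈ 7.8 cm

36100 = 1.118 × 10⁻⁵ × r × (20307)²
r = 36100 / (1.118 × 10⁻⁵ × 412,374,249) = 36100 / 4610.344 ≈ 7.830 cm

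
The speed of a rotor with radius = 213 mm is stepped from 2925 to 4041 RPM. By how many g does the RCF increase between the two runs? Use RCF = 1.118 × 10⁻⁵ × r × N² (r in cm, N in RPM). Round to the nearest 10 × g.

1850 g

r = 213 mm = 21.3 cm
RCF₁ = 1.118 × 10⁻⁵ × 21.3 × (2925)² = 1.118 × 10⁻⁵ × 21.3 × 8,555,625 ≈ 2,037.4 × g
RCF₂ = 1.118 × 10⁻⁵ × 21.3 × (4041)² = 1.118 × 10⁻⁵ × 21.3 × 16,329,681 ≈ 3,888.7 × g
Increase = 3,888.7 − 2,037.4 = 1,851.3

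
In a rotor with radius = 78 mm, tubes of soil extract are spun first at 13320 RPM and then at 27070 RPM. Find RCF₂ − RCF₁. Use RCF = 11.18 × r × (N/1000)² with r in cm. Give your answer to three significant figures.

r = 78 mm = 7.8 cm
RCF₁ = 11.18 × 7.8 × (13.32)² = 11.18 × 7.8 × 177.4224 ≈ 15,471.9 × g
RCF₂ = 11.18 × 7.8 × (27.07)² = 11.18 × 7.8 × 732.7849 ≈ 63,901.8 × g
Increase = 63,901.8 − 15,471.9 = 48,429.9

≈ 48400 × g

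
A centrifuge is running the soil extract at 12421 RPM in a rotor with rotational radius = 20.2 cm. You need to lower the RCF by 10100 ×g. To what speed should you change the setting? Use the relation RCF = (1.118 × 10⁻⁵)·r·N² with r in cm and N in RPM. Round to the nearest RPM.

≈ 10467 RPM

Current RCF = 1.118 × 10⁻⁵ × 20.2 × (12421)² = 1.118 × 10⁻⁵ × 20.2 × 154,281,241 ≈ 34,842.3 × g
Target RCF = 34,842.3 − 10,100 = 24,742.3 × g
N² = 24,742.3 / (22.5836 × 10⁻⁵) = 109,558,706
N ≈ √109,558,706 ≈ 10,467.0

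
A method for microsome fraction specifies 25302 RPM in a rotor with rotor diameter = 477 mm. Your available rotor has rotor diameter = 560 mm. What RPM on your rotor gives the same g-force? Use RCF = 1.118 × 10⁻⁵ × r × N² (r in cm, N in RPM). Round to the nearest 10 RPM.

≈ 23350 RPM

Original rotor: r = 477 mm / 2 = 238.5 mm = 23.85 cm
RCF = 1.118 × 10⁻⁵ × r × N²
RCF_original = 1.118 × 10⁻⁵ × 23.85 × (25302)² = 1.118 × 10⁻⁵ × 23.85 × 640,191,204 ≈ 170,702.5 × g
Your rotor: r = 560 mm / 2 = 280 mm = 28 cm
170,702.5 = 1.118 × 10⁻⁵ × 28 × N²
N² = 170,702.5 / (31.304 × 10⁻⁵) = 545,305,712
N ≈ √545,305,712 ≈ 23,351.8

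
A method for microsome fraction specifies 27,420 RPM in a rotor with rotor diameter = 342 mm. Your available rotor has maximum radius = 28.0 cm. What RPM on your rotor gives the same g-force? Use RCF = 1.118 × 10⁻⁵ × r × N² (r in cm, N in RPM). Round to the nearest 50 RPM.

Original rotor: r = 342 mm / 2 = 171 mm = 17.1 cm
RCF_original = 1.118 × 10⁻⁵ × 17.1 × (27420)² = 1.118 × 10⁻⁵ × 17.1 × 751,856,400 ≈ 143,738.4 × g
143,738.4 = 1.118 × 10⁻⁵ × 28 × N²
N² = 143,738.4 / (31.304 × 10⁻⁵) = 459,169,435
N ≈ √459,169,435 ≈ 21,428.2

≈ 21450 RPM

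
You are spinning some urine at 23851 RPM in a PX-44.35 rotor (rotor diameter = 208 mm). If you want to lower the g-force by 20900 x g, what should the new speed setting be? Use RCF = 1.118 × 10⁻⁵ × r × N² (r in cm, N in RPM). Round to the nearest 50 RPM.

N₂ ≈ 19750 RPM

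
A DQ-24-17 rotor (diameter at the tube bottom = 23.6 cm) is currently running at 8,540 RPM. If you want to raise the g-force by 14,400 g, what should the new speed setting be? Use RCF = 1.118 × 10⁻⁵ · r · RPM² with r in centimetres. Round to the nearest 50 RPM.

r = 23.6 / 2 = 11.8 cm
Current RCF = 1.118 × 10⁻⁵ × 11.8 × (8540)² = 1.118 × 10⁻⁵ × 11.8 × 72,931,600 ≈ 9,621.4 × g
Target RCF = 9,621.4 + 14,400 = 24,021.4 × g
N² = 24,021.4 / (13.1924 × 10⁻⁵) = 182,085,140
N ≈ √182,085,140 ≈ 13,493.9

N₂ ≈ 13500 RPM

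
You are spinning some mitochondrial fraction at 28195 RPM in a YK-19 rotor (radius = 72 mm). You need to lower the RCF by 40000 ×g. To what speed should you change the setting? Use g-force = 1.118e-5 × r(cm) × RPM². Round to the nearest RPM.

≈ 17264 RPM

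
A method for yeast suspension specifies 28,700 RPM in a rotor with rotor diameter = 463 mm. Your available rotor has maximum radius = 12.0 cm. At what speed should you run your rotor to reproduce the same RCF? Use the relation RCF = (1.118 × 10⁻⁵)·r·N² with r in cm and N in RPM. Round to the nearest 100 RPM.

Original rotor: r = 463 mm / 2 = 231.5 mm = 23.15 cm
RCF_original = 1.118 × 10⁻⁵ × 23.15 × (28700)² = 1.118 × 10⁻⁵ × 23.15 × 823,690,000 ≈ 213,185 × g
213,185 = 1.118 × 10⁻⁵ × 12 × N²
N² = 213,185 / (13.416 × 10⁻⁵) = 1,589,035,480
N ≈ √1,589,035,480 ≈ 39,862.7

39900 RPM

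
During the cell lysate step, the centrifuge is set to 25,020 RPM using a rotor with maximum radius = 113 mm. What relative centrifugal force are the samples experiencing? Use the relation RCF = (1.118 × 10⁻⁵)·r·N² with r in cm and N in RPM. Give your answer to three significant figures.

≈ 79100 x g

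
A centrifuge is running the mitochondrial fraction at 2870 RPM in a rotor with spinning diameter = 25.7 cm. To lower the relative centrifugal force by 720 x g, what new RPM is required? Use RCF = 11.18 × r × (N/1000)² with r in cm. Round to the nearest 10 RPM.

1800 RPM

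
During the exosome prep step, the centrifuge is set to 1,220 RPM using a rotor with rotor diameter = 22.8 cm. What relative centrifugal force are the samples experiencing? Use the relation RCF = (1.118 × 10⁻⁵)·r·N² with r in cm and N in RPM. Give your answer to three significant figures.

RCF ≈ 190 g

r = 22.8 / 2 = 11.4 cm
RCF = 1.118 × 10⁻⁵ × 11.4 × (1220)² = 1.118 × 10⁻⁵ × 11.4 × 1,488,400 ≈ 189.7 × g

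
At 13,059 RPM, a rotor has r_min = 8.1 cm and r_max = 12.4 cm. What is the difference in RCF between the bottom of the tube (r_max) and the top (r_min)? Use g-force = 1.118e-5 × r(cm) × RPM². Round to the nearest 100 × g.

8200 g

RCF_max = 1.118 × 10⁻⁵ × 12.4 × (13059)² = 1.118 × 10⁻⁵ × 12.4 × 170,537,481 ≈ 23,642 × g
RCF_min = 1.118 × 10⁻⁵ × 8.1 × (13059)² = 1.118 × 10⁻⁵ × 8.1 × 170,537,481 ≈ 15,443.5 × g
ΔRCF = 23,642 − 15,443.5 = 8,198.5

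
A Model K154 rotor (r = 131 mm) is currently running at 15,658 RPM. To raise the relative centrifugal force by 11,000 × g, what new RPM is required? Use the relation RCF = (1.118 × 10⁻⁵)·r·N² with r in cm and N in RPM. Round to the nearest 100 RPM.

N₂ ≈ 17900 RPM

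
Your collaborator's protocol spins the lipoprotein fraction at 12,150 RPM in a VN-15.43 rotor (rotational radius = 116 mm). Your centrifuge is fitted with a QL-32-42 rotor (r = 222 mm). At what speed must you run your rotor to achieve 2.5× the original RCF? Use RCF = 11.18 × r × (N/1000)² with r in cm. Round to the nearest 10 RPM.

≈ 13890 RPM

Original rotor: r = 116 mm = 11.6 cm
RCF = 11.18 × r × (N/1000)²
RCF_original = 11.18 × 11.6 × (12.15)² = 11.18 × 11.6 × 147.6225 ≈ 19,144.9 × g
Target RCF = 2.5 × 19,144.9 ≈ 47,862.2 × g
Your rotor: r = 222 mm = 22.2 cm
47,862.2 = 11.18 × 22.2 × (N/1000)²
(N/1000)² = 47,862.2 / 248.196 = 192.8403
N = 1000 × √192.8403 ≈ 13,886.7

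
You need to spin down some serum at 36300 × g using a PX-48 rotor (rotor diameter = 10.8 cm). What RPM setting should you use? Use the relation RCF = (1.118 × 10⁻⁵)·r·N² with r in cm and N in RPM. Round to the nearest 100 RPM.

r = 10.8 / 2 = 5.4 cm
36,300 = 1.118 × 10⁻⁵ × 5.4 × N²
N² = 36,300 / (6.0372 × 10⁻⁵) = 601,272,113
N ≈ √601,272,113 ≈ 24,520.9

24500 RPM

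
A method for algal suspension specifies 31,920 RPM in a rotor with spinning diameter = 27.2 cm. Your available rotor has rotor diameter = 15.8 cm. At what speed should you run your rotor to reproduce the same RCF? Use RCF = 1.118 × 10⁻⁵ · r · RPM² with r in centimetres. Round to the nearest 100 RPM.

≈ 41900 RPM

Original rotor: r = 27.2 / 2 = 13.6 cm
RCF_original = 1.118 × 10⁻⁵ × 13.6 × (31920)² = 1.118 × 10⁻⁵ × 13.6 × 1,018,886,400 ≈ 154,919.6 × g
Your rotor: r = 15.8 / 2 = 7.9 cm
154,919.6 = 1.118 × 10⁻⁵ × 7.9 × N²
N² = 154,919.6 / (8.8322 × 10⁻⁵) = 1,754,031,838
N ≈ √1,754,031,838 ≈ 41,881.2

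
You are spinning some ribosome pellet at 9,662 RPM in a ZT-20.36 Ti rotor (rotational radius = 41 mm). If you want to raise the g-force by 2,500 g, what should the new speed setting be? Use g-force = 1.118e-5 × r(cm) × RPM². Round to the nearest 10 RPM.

≈ 12160 RPM

r = 41 mm = 4.1 cm
Current RCF = 1.118 × 10⁻⁵ × 4.1 × (9662)² = 1.118 × 10⁻⁵ × 4.1 × 93,354,244 ≈ 4,279.2 × g
Target RCF = 4,279.2 + 2,500 = 6,779.2 × g
N² = 6,779.2 / (4.5838 × 10⁻⁵) = 147,894,760
N ≈ √147,894,760 ≈ 12,161.2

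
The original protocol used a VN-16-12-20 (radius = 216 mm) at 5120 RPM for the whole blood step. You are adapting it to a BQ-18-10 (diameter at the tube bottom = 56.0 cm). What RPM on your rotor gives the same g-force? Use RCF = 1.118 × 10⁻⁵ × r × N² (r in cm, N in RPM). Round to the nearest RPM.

Original rotor: r = 216 mm = 21.6 cm
RCF_original = 1.118 × 10⁻⁵ × 21.6 × (5120)² = 1.118 × 10⁻⁵ × 21.6 × 26,214,400 ≈ 6,330.5 × g
Your rotor: r = 56.0 / 2 = 28 cm
6,330.5 = 1.118 × 10⁻⁵ × 28 × N²
N² = 6,330.5 / (31.304 × 10⁻⁵) = 20,222,655
N ≈ √20,222,655 ≈ 4,497.0

≈ 4497 RPM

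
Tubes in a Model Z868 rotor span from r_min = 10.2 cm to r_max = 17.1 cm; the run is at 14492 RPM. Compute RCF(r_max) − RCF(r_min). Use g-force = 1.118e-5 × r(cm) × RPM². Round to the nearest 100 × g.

ΔRCF ≈ 16200 x g

RCF_max = 1.118 × 10⁻⁵ × 17.1 × (14492)² = 1.118 × 10⁻⁵ × 17.1 × 210,018,064 ≈ 40,150.8 × g
RCF_min = 1.118 × 10⁻⁵ × 10.2 × (14492)² = 1.118 × 10⁻⁵ × 10.2 × 210,018,064 ≈ 23,949.6 × g
ΔRCF = 40,150.8 − 23,949.6 = 16,201.2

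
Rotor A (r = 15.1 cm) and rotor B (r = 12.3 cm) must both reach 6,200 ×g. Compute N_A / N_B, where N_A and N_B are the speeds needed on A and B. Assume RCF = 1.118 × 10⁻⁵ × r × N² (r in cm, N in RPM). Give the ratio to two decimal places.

At fixed RCF, N ∝ 1/√r, so N_A/N_B = √(r_B/r_A) = √(12.3/15.1) = √0.814570 = 0.9025.

0.90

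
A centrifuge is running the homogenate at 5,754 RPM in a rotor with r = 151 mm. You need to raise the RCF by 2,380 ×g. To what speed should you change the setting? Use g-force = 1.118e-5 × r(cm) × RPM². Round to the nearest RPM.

r = 151 mm = 15.1 cm
Current RCF = 1.118 × 10⁻⁵ × 15.1 × (5754)² = 1.118 × 10⁻⁵ × 15.1 × 33,108,516 ≈ 5,589.3 × g
Target RCF = 5,589.3 + 2,380 = 7,969.3 × g
N² = 7,969.3 / (16.8818 × 10⁻⁵) = 47,206,459
N ≈ √47,206,459 ≈ 6,870.7

N₂ ≈ 6871 RPM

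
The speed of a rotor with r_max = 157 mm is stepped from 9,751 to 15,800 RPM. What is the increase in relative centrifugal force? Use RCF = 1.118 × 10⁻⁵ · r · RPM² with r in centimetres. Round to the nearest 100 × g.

r = 157 mm = 15.7 cm
RCF₁ = 1.118 × 10⁻⁵ × 15.7 × (9751)² = 1.118 × 10⁻⁵ × 15.7 × 95,082,001 ≈ 16,689.4 × g
RCF₂ = 1.118 × 10⁻⁵ × 15.7 × (15800)² = 1.118 × 10⁻⁵ × 15.7 × 249,640,000 ≈ 43,818.3 × g
Increase = 43,818.3 − 16,689.4 = 27,128.9

27100 g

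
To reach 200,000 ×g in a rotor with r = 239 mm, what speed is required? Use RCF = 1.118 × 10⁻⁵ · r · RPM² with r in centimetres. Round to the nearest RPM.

N ≈ 27359 RPM

r = 239 mm = 23.9 cm
200,000 = 1.118 × 10⁻⁵ × 23.9 × N²
N² = 200,000 / (26.7202 × 10⁻⁵) = 748,497,391
N ≈ √748,497,391 ≈ 27,358.7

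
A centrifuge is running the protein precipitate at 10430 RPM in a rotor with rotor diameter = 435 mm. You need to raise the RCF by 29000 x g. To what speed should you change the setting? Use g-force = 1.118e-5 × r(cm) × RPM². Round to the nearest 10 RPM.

r = 435 mm / 2 = 217.5 mm = 21.75 cm
Current RCF = 1.118 × 10⁻⁵ × 21.75 × (10430)² = 1.118 × 10⁻⁵ × 21.75 × 108,784,900 ≈ 26,452.7 × g
Target RCF = 26,452.7 + 29,000 = 55,452.7 × g
N² = 55,452.7 / (24.3165 × 10⁻⁵) = 228,045,566
N ≈ √228,045,566 ≈ 15,101.2

≈ 15100 RPM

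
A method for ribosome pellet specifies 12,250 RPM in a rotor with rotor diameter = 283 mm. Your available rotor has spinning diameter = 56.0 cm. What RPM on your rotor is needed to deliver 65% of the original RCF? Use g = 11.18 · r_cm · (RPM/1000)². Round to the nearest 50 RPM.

7000 RPM

Original rotor: r = 283 mm / 2 = 141.5 mm = 14.15 cm
RCF_original = 11.18 × 14.15 × (12.25)² = 11.18 × 14.15 × 150.0625 ≈ 23,739.4 × g
Target RCF = 0.65 × 23,739.4 ≈ 15,430.6 × g
Your rotor: r = 56.0 / 2 = 28 cm
15,430.6 = 11.18 × 28 × (N/1000)²
(N/1000)² = 15,430.6 / 313.04 = 49.29274
N = 1000 × √49.29274 ≈ 7,020.9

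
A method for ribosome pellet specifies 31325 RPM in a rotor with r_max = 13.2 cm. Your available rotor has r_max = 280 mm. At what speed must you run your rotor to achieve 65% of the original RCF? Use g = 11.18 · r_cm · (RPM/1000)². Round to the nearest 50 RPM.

≈ 17350 RPM

RCF_original = 11.18 × 13.2 × (31.325)² = 11.18 × 13.2 × 981.255625 ≈ 144,809.8 × g
Target RCF = 0.65 × 144,809.8 ≈ 94,126.4 × g
Your rotor: r = 280 mm = 28.0 cm
94,126.4 = 11.18 × 28 × (N/1000)²
(N/1000)² = 94,126.4 / 313.04 = 300.6849
N = 1000 × √300.6849 ≈ 17,340.3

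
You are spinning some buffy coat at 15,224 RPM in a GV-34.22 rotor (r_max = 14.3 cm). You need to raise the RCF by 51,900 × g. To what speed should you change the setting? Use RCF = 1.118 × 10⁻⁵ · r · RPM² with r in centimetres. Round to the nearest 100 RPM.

Current RCF = 1.118 × 10⁻⁵ × 14.3 × (15224)² = 1.118 × 10⁻⁵ × 14.3 × 231,770,176 ≈ 37,054 × g
Target RCF = 37,054 + 51,900 = 88,954 × g
N² = 88,954 / (15.9874 × 10⁻⁵) = 556,400,666
N ≈ √556,400,666 ≈ 23,588.1

N₂ ≈ 23600 RPM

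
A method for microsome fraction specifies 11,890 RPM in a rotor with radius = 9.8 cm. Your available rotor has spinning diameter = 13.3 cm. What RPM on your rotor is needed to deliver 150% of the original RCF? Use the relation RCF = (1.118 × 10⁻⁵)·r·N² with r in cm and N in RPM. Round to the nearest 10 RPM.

RCF_original = 1.118 × 10⁻⁵ × 9.8 × (11890)² = 1.118 × 10⁻⁵ × 9.8 × 141,372,100 ≈ 15,489.3 × g
Target RCF = 1.5 × 15,489.3 ≈ 23,233.9 × g
Your rotor: r = 13.3 / 2 = 6.65 cm
23,233.9 = 1.118 × 10⁻⁵ × 6.65 × N²
N² = 23,233.9 / (7.4347 × 10⁻⁵) = 312,506,221
N ≈ √312,506,221 ≈ 17,677.8

17680 RPM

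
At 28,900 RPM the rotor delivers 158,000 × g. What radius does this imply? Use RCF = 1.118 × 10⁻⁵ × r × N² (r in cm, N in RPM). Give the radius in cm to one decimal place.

r ≈ 16.9 cm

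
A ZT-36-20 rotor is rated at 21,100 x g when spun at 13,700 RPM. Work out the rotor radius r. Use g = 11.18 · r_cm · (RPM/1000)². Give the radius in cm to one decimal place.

≈ 10.1 cm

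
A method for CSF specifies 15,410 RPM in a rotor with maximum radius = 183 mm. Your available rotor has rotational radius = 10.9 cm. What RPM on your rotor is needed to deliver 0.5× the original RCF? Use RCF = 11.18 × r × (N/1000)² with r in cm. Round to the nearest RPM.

Original rotor: r = 183 mm = 18.3 cm
RCF_original = 11.18 × 18.3 × (15.41)² = 11.18 × 18.3 × 237.4681 ≈ 48,584.5 × g
Target RCF = 0.5 × 48,584.5 ≈ 24,292.2 × g
24,292.2 = 11.18 × 10.9 × (N/1000)²
(N/1000)² = 24,292.2 / 121.862 = 199.3419
N = 1000 × √199.3419 ≈ 14,118.8

≈ 14119 RPM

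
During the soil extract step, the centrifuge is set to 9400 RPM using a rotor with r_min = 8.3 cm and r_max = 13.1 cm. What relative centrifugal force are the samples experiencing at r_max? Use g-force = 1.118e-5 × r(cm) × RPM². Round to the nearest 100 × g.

≈ 12900 g

Use r_max = 13.1 cm.
RCF = 1.118 × 10⁻⁵ × r × N²
RCF = 1.118 × 10⁻⁵ × 13.1 × (9400)² = 1.118 × 10⁻⁵ × 13.1 × 88,360,000 ≈ 12,941 × g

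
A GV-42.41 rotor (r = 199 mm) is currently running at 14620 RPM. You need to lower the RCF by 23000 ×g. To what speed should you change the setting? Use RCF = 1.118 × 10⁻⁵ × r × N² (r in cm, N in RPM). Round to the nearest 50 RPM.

10500 RPM

r = 199 mm = 19.9 cm
Current RCF = 1.118 × 10⁻⁵ × 19.9 × (14620)² = 1.118 × 10⁻⁵ × 19.9 × 213,744,400 ≈ 47,554.3 × g
Target RCF = 47,554.3 − 23,000 = 24,554.3 × g
N² = 24,554.3 / (22.2482 × 10⁻⁵) = 110,365,333
N ≈ √110,365,333 ≈ 10,505.5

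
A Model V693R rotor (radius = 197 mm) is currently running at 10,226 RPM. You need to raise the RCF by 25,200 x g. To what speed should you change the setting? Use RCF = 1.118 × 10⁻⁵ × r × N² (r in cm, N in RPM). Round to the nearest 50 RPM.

≈ 14800 RPM

r = 197 mm = 19.7 cm
Current RCF = 1.118 × 10⁻⁵ × 19.7 × (10226)² = 1.118 × 10⁻⁵ × 19.7 × 104,571,076 ≈ 23,031.4 × g
Target RCF = 23,031.4 + 25,200 = 48,231.4 × g
N² = 48,231.4 / (22.0246 × 10⁻⁵) = 218,988,767
N ≈ √218,988,767 ≈ 14,798.3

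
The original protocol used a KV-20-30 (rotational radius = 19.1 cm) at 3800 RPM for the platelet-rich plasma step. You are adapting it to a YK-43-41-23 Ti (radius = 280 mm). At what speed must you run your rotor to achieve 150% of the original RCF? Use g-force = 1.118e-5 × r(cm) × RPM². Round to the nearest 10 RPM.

≈ 3840 RPM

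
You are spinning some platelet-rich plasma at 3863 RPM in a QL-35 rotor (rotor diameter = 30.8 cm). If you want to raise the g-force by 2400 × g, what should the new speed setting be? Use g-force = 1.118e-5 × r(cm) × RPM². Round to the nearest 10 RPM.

5370 RPM

r = 30.8 / 2 = 15.4 cm
Current RCF = 1.118 × 10⁻⁵ × 15.4 × (3863)² = 1.118 × 10⁻⁵ × 15.4 × 14,922,769 ≈ 2,569.3 × g
Target RCF = 2,569.3 + 2,400 = 4,969.3 × g
N² = 4,969.3 / (17.2172 × 10⁻⁵) = 28,862,417
N ≈ √28,862,417 ≈ 5,372.4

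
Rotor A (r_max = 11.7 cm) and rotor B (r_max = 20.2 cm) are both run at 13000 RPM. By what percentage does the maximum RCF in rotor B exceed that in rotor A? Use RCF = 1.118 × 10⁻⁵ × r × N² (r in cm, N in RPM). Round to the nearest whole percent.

At equal RPM, RCF scales linearly with r: ratio = 20.2 / 11.7 = 1.7265.
So rotor B delivers 72.6% more g-force.

73%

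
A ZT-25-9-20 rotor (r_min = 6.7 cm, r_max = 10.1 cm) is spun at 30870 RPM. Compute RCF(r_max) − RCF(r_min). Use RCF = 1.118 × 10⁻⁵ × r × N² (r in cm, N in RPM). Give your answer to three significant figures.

RCF_max = 1.118 × 10⁻⁵ × 10.1 × (30870)² = 1.118 × 10⁻⁵ × 10.1 × 952,956,900 ≈ 107,606 × g
RCF_min = 1.118 × 10⁻⁵ × 6.7 × (30870)² = 1.118 × 10⁻⁵ × 6.7 × 952,956,900 ≈ 71,382.2 × g
ΔRCF = 107,606 − 71,382.2 = 36,223.8

36200 ×g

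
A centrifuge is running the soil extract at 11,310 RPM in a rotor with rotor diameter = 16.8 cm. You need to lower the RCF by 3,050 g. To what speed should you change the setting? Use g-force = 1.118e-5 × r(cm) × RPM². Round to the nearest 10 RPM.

9770 RPM

r = 16.8 / 2 = 8.4 cm
Current RCF = 1.118 × 10⁻⁵ × 8.4 × (11310)² = 1.118 × 10⁻⁵ × 8.4 × 127,916,100 ≈ 12,012.9 × g
Target RCF = 12,012.9 − 3,050 = 8,962.9 × g
N² = 8,962.9 / (9.3912 × 10⁻⁵) = 95,439,347
N ≈ √95,439,347 ≈ 9,769.3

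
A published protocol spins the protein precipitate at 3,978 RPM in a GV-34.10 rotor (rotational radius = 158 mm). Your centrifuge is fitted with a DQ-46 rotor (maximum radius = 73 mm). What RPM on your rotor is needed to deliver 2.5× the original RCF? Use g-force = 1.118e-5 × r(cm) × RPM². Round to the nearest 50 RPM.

9250 RPM

Original rotor: r = 158 mm = 15.8 cm
RCF_original = 1.118 × 10⁻⁵ × 15.8 × (3978)² = 1.118 × 10⁻⁵ × 15.8 × 15,824,484 ≈ 2,795.3 × g
Target RCF = 2.5 × 2,795.3 ≈ 6,988.2 × g
Your rotor: r = 73 mm = 7.3 cm
6,988.2 = 1.118 × 10⁻⁵ × 7.3 × N²
N² = 6,988.2 / (8.1614 × 10⁻⁵) = 85,625,015
N ≈ √85,625,015 ≈ 9,253.4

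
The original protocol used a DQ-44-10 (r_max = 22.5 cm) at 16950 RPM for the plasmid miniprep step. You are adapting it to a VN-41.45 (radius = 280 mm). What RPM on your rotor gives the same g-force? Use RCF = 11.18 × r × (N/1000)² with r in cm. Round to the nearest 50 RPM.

15200 RPM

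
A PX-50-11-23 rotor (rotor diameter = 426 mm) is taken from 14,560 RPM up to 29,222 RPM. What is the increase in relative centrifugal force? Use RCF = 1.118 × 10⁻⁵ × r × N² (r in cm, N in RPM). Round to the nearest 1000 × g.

r = 426 mm / 2 = 213 mm = 21.3 cm
RCF₁ = 1.118 × 10⁻⁵ × 21.3 × (14560)² = 1.118 × 10⁻⁵ × 21.3 × 211,993,600 ≈ 50,482.9 × g
RCF₂ = 1.118 × 10⁻⁵ × 21.3 × (29222)² = 1.118 × 10⁻⁵ × 21.3 × 853,925,284 ≈ 203,348.6 × g
Increase = 203,348.6 − 50,482.9 = 152,865.7

153000 x g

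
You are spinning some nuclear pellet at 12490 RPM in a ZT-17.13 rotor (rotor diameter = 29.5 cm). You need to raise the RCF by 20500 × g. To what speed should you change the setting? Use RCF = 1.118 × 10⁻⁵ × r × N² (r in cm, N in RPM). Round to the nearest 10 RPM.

r = 29.5 / 2 = 14.75 cm
Current RCF = 1.118 × 10⁻⁵ × 14.75 × (12490)² = 1.118 × 10⁻⁵ × 14.75 × 156,000,100 ≈ 25,725.2 × g
Target RCF = 25,725.2 + 20,500 = 46,225.2 × g
N² = 46,225.2 / (16.4905 × 10⁻⁵) = 280,314,120
N ≈ √280,314,120 ≈ 16,742.6

≈ 16740 RPM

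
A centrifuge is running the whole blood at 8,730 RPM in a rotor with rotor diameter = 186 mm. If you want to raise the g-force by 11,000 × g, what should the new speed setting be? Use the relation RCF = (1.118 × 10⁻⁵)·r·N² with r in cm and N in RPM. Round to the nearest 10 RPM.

r = 186 mm / 2 = 93 mm = 9.3 cm
Current RCF = 1.118 × 10⁻⁵ × 9.3 × (8730)² = 1.118 × 10⁻⁵ × 9.3 × 76,212,900 ≈ 7,924.2 × g
Target RCF = 7,924.2 + 11,000 = 18,924.2 × g
N² = 18,924.2 / (10.3974 × 10⁻⁵) = 182,008,964
N ≈ √182,008,964 ≈ 13,491.1

N₂ ≈ 13490 RPM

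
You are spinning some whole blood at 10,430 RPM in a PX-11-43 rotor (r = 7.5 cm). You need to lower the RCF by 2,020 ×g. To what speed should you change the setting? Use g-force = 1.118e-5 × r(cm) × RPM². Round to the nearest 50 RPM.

Current RCF = 1.118 × 10⁻⁵ × 7.5 × (10430)² = 1.118 × 10⁻⁵ × 7.5 × 108,784,900 ≈ 9,121.6 × g
Target RCF = 9,121.6 − 2,020 = 7,101.6 × g
N² = 7,101.6 / (8.385 × 10⁻⁵) = 84,694,097
N ≈ √84,694,097 ≈ 9,202.9

9200 RPM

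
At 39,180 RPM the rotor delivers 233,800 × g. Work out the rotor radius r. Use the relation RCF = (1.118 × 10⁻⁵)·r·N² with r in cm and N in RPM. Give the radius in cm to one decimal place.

r ≈ 13.6 cm

233800 = 1.118 × 10⁻⁵ × r × (39180)²
r = 233800 / (1.118 × 10⁻⁵ × 1,535,072,400) = 233800 / 17162.11 ≈ 13.623 cm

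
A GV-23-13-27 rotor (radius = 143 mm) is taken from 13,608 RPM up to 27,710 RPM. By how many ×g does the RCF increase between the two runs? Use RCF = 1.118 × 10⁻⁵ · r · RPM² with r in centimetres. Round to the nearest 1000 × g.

r = 143 mm = 14.3 cm
RCF₁ = 1.118 × 10⁻⁵ × 14.3 × (13608)² = 1.118 × 10⁻⁵ × 14.3 × 185,177,664 ≈ 29,605.1 × g
RCF₂ = 1.118 × 10⁻⁵ × 14.3 × (27710)² = 1.118 × 10⁻⁵ × 14.3 × 767,844,100 ≈ 122,758.3 × g
Increase = 122,758.3 − 29,605.1 = 93,153.2

≈ 93000 ×g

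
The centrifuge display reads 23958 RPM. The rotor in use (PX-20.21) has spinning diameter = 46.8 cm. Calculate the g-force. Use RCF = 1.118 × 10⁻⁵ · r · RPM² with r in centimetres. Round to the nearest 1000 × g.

r = 46.8 / 2 = 23.4 cm
RCF = 1.118 × 10⁻⁵ × r × N²
RCF = 1.118 × 10⁻⁵ × 23.4 × (23958)² = 1.118 × 10⁻⁵ × 23.4 × 573,985,764 ≈ 150,161.6 × g

RCF ≈ 150000 x g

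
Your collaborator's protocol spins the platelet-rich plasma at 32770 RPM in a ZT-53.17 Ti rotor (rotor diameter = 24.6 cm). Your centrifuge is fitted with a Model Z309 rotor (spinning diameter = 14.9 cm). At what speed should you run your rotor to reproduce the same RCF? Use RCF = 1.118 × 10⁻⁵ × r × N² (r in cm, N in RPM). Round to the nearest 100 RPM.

Original rotor: r = 24.6 / 2 = 12.3 cm
RCF_original = 1.118 × 10⁻⁵ × 12.3 × (32770)² = 1.118 × 10⁻⁵ × 12.3 × 1,073,872,900 ≈ 147,672.6 × g
Your rotor: r = 14.9 / 2 = 7.45 cm
147,672.6 = 1.118 × 10⁻⁵ × 7.45 × N²
N² = 147,672.6 / (8.3291 × 10⁻⁵) = 1,772,971,870
N ≈ √1,772,971,870 ≈ 42,106.7

≈ 42100 RPM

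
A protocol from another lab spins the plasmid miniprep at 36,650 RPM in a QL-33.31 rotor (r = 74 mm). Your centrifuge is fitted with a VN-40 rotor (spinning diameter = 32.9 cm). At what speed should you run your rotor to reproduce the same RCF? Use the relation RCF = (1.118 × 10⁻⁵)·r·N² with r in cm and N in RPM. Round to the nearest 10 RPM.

24580 RPM

Original rotor: r = 74 mm = 7.4 cm
RCF_original = 1.118 × 10⁻⁵ × 7.4 × (36650)² = 1.118 × 10⁻⁵ × 7.4 × 1,343,222,500 ≈ 111,127.5 × g
Your rotor: r = 32.9 / 2 = 16.45 cm
111,127.5 = 1.118 × 10⁻⁵ × 16.45 × N²
N² = 111,127.5 / (18.3911 × 10⁻⁵) = 604,246,076
N ≈ √604,246,076 ≈ 24,581.4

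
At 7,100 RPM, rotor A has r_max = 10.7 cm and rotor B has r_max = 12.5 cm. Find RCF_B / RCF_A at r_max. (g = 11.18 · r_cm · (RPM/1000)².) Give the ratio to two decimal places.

1.17

At fixed N, RCF ∝ r, so RCF_B/RCF_A = r_B/r_A = 12.5 / 10.7 = 1.1682.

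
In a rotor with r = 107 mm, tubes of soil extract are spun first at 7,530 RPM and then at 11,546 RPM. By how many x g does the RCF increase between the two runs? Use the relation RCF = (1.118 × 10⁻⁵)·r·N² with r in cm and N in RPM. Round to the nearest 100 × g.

9200 x g

r = 107 mm = 10.7 cm
RCF₁ = 1.118 × 10⁻⁵ × 10.7 × (7530)² = 1.118 × 10⁻⁵ × 10.7 × 56,700,900 ≈ 6,782.9 × g
RCF₂ = 1.118 × 10⁻⁵ × 10.7 × (11546)² = 1.118 × 10⁻⁵ × 10.7 × 133,310,116 ≈ 15,947.4 × g
Increase = 15,947.4 − 6,782.9 = 9,164.5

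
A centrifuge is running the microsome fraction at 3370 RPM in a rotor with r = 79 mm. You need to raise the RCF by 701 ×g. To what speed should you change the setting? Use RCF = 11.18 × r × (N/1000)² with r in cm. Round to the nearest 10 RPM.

4390 RPM

r = 79 mm = 7.9 cm
Current RCF = 11.18 × 7.9 × (3.37)² = 11.18 × 7.9 × 11.3569 ≈ 1,003.1 × g
Target RCF = 1,003.1 + 701 = 1,704.1 × g
(N/1000)² = 1,704.1 / 88.322 = 19.29417
N = 1000 × √19.29417 ≈ 4,392.5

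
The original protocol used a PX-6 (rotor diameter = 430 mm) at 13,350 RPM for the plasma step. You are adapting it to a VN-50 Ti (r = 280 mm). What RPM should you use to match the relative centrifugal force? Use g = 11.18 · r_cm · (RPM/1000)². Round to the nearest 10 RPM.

Original rotor: r = 430 mm / 2 = 215 mm = 21.5 cm
RCF_original = 11.18 × 21.5 × (13.35)² = 11.18 × 21.5 × 178.2225 ≈ 42,839.3 × g
Your rotor: r = 280 mm = 28.0 cm
42,839.3 = 11.18 × 28 × (N/1000)²
(N/1000)² = 42,839.3 / 313.04 = 136.8493
N = 1000 × √136.8493 ≈ 11,698.3

11700 RPM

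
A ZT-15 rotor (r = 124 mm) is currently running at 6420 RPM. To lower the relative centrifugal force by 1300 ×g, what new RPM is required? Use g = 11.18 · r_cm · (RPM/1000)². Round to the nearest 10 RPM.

r = 124 mm = 12.4 cm
Current RCF = 11.18 × 12.4 × (6.42)² = 11.18 × 12.4 × 41.2164 ≈ 5,713.9 × g
Target RCF = 5,713.9 − 1,300 = 4,413.9 × g
(N/1000)² = 4,413.9 / 138.632 = 31.83897
N = 1000 × √31.83897 ≈ 5,642.6

≈ 5640 RPM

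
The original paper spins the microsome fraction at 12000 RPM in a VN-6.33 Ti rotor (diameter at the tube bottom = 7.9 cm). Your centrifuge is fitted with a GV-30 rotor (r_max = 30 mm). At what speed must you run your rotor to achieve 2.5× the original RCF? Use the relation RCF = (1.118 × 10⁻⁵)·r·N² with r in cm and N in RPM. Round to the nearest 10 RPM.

Original rotor: r = 7.9 / 2 = 3.95 cm
RCF_original = 1.118 × 10⁻⁵ × 3.95 × (12000)² = 1.118 × 10⁻⁵ × 3.95 × 144,000,000 ≈ 6,359.2 × g
Target RCF = 2.5 × 6,359.2 ≈ 15,898 × g
Your rotor: r = 30 mm = 3.0 cm
15,898 = 1.118 × 10⁻⁵ × 3 × N²
N² = 15,898 / (3.354 × 10⁻⁵) = 474,001,193
N ≈ √474,001,193 ≈ 21,771.6

≈ 21770 RPM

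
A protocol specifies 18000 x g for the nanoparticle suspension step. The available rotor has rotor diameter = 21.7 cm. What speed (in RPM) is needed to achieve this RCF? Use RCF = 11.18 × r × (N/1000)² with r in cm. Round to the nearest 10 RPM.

≈ 12180 RPM

r = 21.7 / 2 = 10.85 cm
18,000 = 11.18 × 10.85 × (N/1000)²
(N/1000)² = 18,000 / 121.303 = 148.3887
N = 1000 × √148.3887 ≈ 12,181.5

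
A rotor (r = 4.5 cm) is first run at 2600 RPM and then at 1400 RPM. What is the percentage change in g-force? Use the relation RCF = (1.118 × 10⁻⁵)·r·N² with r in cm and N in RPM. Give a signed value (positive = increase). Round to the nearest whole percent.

RCF ∝ N², so the ratio is (1400/2600)² = (0.538462)² = 0.2899.
Change = 0.2899 − 1 = -0.7101 → -71.0%.

-71%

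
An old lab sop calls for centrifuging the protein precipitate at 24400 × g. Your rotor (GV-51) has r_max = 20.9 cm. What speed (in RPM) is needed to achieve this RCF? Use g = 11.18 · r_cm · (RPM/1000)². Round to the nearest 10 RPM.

≈ 10220 RPM

24,400 = 11.18 × 20.9 × (N/1000)²
(N/1000)² = 24,400 / 233.662 = 104.4243
N = 1000 × √104.4243 ≈ 10,218.8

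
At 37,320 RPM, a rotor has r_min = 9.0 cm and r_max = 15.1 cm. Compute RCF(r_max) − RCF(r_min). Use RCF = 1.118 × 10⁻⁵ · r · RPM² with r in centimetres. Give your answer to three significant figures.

95000 x g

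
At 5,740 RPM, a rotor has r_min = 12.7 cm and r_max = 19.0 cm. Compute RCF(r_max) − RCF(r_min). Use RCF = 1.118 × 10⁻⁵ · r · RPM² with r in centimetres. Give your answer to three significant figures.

2320 × g

RCF_max = 1.118 × 10⁻⁵ × 19 × (5740)² = 1.118 × 10⁻⁵ × 19 × 32,947,600 ≈ 6,998.7 × g
RCF_min = 1.118 × 10⁻⁵ × 12.7 × (5740)² = 1.118 × 10⁻⁵ × 12.7 × 32,947,600 ≈ 4,678.1 × g
ΔRCF = 6,998.7 − 4,678.1 = 2,320.6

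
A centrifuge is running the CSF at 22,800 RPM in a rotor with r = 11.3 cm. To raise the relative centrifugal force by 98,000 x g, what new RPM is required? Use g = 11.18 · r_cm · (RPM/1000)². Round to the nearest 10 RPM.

≈ 35990 RPM

Current RCF = 11.18 × 11.3 × (22.8)² = 11.18 × 11.3 × 519.84 ≈ 65,673.5 × g
Target RCF = 65,673.5 + 98,000 = 163,673.5 × g
(N/1000)² = 163,673.5 / 126.334 = 1295.562
N = 1000 × √1295.562 ≈ 35,993.9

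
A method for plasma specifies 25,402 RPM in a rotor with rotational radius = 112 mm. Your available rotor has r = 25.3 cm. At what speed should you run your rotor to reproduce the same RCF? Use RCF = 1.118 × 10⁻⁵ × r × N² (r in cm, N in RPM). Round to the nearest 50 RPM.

Original rotor: r = 112 mm = 11.2 cm
RCF_original = 1.118 × 10⁻⁵ × 11.2 × (25402)² = 1.118 × 10⁻⁵ × 11.2 × 645,261,604 ≈ 80,797.1 × g
80,797.1 = 1.118 × 10⁻⁵ × 25.3 × N²
N² = 80,797.1 / (28.2854 × 10⁻⁵) = 285,649,487
N ≈ √285,649,487 ≈ 16,901.2

16900 RPM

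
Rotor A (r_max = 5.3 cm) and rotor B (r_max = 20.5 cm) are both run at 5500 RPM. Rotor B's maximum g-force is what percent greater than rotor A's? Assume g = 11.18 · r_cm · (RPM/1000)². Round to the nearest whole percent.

287%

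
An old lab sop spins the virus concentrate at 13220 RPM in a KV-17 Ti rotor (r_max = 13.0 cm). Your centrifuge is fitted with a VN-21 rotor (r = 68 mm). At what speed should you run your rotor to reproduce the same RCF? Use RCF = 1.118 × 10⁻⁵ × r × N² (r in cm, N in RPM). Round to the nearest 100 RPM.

18300 RPM

RCF_original = 1.118 × 10⁻⁵ × 13 × (13220)² = 1.118 × 10⁻⁵ × 13 × 174,768,400 ≈ 25,400.8 × g
Your rotor: r = 68 mm = 6.8 cm
25,400.8 = 1.118 × 10⁻⁵ × 6.8 × N²
N² = 25,400.8 / (7.6024 × 10⁻⁵) = 334,115,542
N ≈ √334,115,542 ≈ 18,278.8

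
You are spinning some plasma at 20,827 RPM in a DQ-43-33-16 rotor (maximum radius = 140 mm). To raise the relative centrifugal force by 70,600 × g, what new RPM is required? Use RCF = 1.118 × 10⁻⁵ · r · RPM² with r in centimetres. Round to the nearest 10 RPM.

r = 140 mm = 14.0 cm
Current RCF = 1.118 × 10⁻⁵ × 14 × (20827)² = 1.118 × 10⁻⁵ × 14 × 433,763,929 ≈ 67,892.7 × g
Target RCF = 67,892.7 + 70,600 = 138,492.7 × g
N² = 138,492.7 / (15.652 × 10⁻⁵) = 884,824,304
N ≈ √884,824,304 ≈ 29,746.0

29750 RPM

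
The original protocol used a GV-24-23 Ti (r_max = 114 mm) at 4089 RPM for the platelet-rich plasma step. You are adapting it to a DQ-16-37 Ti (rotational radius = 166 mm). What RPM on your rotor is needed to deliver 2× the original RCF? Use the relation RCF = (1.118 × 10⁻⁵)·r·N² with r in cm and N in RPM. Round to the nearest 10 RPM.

4790 RPM

Original rotor: r = 114 mm = 11.4 cm
RCF_original = 1.118 × 10⁻⁵ × 11.4 × (4089)² = 1.118 × 10⁻⁵ × 11.4 × 16,719,921 ≈ 2,131 × g
Target RCF = 2 × 2,131 ≈ 4,262 × g
Your rotor: r = 166 mm = 16.6 cm
4,262 = 1.118 × 10⁻⁵ × 16.6 × N²
N² = 4,262 / (18.5588 × 10⁻⁵) = 22,964,847
N ≈ √22,964,847 ≈ 4,792.2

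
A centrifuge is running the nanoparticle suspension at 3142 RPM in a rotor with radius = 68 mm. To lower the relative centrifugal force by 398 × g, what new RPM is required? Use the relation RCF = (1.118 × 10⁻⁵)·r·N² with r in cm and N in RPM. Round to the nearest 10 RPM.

r = 68 mm = 6.8 cm
Current RCF = 1.118 × 10⁻⁵ × 6.8 × (3142)² = 1.118 × 10⁻⁵ × 6.8 × 9,872,164 ≈ 750.5 × g
Target RCF = 750.5 − 398 = 352.5 × g
N² = 352.5 / (7.6024 × 10⁻⁵) = 4,636,694
N ≈ √4,636,694 ≈ 2,153.3

≈ 2150 RPM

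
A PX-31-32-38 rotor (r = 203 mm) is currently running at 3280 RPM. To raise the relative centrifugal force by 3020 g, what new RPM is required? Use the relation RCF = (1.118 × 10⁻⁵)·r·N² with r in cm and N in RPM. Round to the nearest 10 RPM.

4910 RPM

r = 203 mm = 20.3 cm
Current RCF = 1.118 × 10⁻⁵ × 20.3 × (3280)² = 1.118 × 10⁻⁵ × 20.3 × 10,758,400 ≈ 2,441.7 × g
Target RCF = 2,441.7 + 3,020 = 5,461.7 × g
N² = 5,461.7 / (22.6954 × 10⁻⁵) = 24,065,229
N ≈ √24,065,229 ≈ 4,905.6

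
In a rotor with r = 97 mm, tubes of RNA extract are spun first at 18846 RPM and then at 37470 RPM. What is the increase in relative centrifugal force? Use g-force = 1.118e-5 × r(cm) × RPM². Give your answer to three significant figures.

r = 97 mm = 9.7 cm
RCF₁ = 1.118 × 10⁻⁵ × 9.7 × (18846)² = 1.118 × 10⁻⁵ × 9.7 × 355,171,716 ≈ 38,517 × g
RCF₂ = 1.118 × 10⁻⁵ × 9.7 × (37470)² = 1.118 × 10⁻⁵ × 9.7 × 1,404,000,900 ≈ 152,258.3 × g
Increase = 152,258.3 − 38,517 = 113,741.3

114000 x g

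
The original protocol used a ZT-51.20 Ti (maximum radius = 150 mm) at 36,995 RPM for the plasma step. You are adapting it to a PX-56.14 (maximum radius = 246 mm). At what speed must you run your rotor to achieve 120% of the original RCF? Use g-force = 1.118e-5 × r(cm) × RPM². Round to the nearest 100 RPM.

31600 RPM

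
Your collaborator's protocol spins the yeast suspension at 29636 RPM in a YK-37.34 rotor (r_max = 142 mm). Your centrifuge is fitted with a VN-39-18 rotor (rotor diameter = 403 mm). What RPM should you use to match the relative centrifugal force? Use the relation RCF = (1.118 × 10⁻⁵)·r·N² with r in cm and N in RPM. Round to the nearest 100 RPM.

Original rotor: r = 142 mm = 14.2 cm
RCF_original = 1.118 × 10⁻⁵ × 14.2 × (29636)² = 1.118 × 10⁻⁵ × 14.2 × 878,292,496 ≈ 139,434.2 × g
Your rotor: r = 403 mm / 2 = 201.5 mm = 20.15 cm
139,434.2 = 1.118 × 10⁻⁵ × 20.15 × N²
N² = 139,434.2 / (22.5277 × 10⁻⁵) = 618,945,565
N ≈ √618,945,565 ≈ 24,878.6

≈ 24900 RPM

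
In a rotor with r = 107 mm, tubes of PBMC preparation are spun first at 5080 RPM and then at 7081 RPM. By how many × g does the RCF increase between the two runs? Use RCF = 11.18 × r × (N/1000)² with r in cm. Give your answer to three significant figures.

≈ 2910 × g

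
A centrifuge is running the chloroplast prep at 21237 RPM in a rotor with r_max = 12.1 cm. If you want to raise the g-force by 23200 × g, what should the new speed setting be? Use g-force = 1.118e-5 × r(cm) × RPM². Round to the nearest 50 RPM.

24950 RPM

Current RCF = 1.118 × 10⁻⁵ × 12.1 × (21237)² = 1.118 × 10⁻⁵ × 12.1 × 451,010,169 ≈ 61,011.8 × g
Target RCF = 61,011.8 + 23,200 = 84,211.8 × g
N² = 84,211.8 / (13.5278 × 10⁻⁵) = 622,509,203
N ≈ √622,509,203 ≈ 24,950.1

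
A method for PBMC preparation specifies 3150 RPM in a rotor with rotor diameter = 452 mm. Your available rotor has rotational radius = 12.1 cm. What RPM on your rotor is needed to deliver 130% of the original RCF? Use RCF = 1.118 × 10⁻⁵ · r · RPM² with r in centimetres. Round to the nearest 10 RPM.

4910 RPM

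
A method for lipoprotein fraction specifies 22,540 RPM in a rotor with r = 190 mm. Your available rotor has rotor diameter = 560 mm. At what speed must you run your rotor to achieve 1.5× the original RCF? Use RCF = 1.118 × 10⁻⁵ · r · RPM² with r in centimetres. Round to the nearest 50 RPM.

Original rotor: r = 190 mm = 19.0 cm
RCF = 1.118 × 10⁻⁵ × r × N²
RCF_original = 1.118 × 10⁻⁵ × 19 × (22540)² = 1.118 × 10⁻⁵ × 19 × 508,051,600 ≈ 107,920.3 × g
Target RCF = 1.5 × 107,920.3 ≈ 161,880.5 × g
Your rotor: r = 560 mm / 2 = 280 mm = 28 cm
161,880.5 = 1.118 × 10⁻⁵ × 28 × N²
N² = 161,880.5 / (31.304 × 10⁻⁵) = 517,124,010
N ≈ √517,124,010 ≈ 22,740.4

≈ 22750 RPM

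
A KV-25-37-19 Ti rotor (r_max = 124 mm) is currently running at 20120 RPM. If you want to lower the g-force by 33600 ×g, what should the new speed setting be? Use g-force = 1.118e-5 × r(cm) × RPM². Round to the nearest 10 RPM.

≈ 12750 RPM

r = 124 mm = 12.4 cm
Current RCF = 1.118 × 10⁻⁵ × 12.4 × (20120)² = 1.118 × 10⁻⁵ × 12.4 × 404,814,400 ≈ 56,120.2 × g
Target RCF = 56,120.2 − 33,600 = 22,520.2 × g
N² = 22,520.2 / (13.8632 × 10⁻⁵) = 162,445,900
N ≈ √162,445,900 ≈ 12,745.4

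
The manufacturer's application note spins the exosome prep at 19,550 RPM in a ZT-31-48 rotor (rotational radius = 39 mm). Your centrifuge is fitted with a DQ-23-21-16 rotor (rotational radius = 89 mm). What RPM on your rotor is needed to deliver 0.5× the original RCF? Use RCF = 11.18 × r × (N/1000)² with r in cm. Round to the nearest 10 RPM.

9150 RPM

Original rotor: r = 39 mm = 3.9 cm
RCF = 11.18 × r × (N/1000)²
RCF_original = 11.18 × 3.9 × (19.55)² = 11.18 × 3.9 × 382.2025 ≈ 16,664.8 × g
Target RCF = 0.5 × 16,664.8 ≈ 8,332.4 × g
Your rotor: r = 89 mm = 8.9 cm
8,332.4 = 11.18 × 8.9 × (N/1000)²
(N/1000)² = 8,332.4 / 99.502 = 83.74103
N = 1000 × √83.74103 ≈ 9,151.0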